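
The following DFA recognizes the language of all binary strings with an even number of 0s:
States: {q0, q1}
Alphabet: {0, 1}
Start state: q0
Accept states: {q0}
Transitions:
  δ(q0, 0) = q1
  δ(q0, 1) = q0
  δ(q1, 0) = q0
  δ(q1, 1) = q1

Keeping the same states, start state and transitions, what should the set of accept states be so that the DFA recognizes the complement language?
The DFA is complete (every state has a transition on every symbol), so the complement
is recognized by the same DFA with accepting and non-accepting states swapped.
Original accept states: {q0}
Complement accept states = All states - Original accept states
= {q0, q1} - {q0}
= {q1}
Complement language: strings with an ODD number of 0s

Final answer: {q1}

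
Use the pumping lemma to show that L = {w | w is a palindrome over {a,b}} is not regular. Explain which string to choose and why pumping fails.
Language: L = {w | w is a palindrome over {a,b}} (strings that read the same forwards and backwards)
Step 1: Assume for contradiction that L is regular, with pumping length p.
Step 2: Choose s = a^p b a^p. Then s ∈ L (it reads the same forwards and backwards) and |s| ≥ p.
Step 3: Consider any decomposition s = xyz with |xy| ≤ p and |y| > 0. Since |xy| ≤ p and the first p symbols of s are all a's, y = a^k for some k with 1 ≤ k ≤ p.
Step 4: Pumping up (i = 2): xy²z = a^(p+k) b a^p. Its reverse is a^p b a^(p+k) ≠ a^(p+k) b a^p (the single b is no longer in the middle), so xy²z is not a palindrome and xy²z ∉ L.
This contradicts the pumping lemma, so L is not regular.

Final answer: Choose s = a^p b a^p. Since |xy| ≤ p, y = a^k with k ≥ 1. Then xy²z = a^(p+k) b a^p is not a palindrome, so ∉ L.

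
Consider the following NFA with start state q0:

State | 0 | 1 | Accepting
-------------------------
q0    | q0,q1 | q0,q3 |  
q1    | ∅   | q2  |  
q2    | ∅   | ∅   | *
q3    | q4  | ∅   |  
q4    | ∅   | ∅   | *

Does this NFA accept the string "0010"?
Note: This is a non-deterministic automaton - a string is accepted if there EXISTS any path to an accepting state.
Track the set of states the NFA could be in: start {q0}
Read '0': {q0} → {q0, q1}
Read '0': {q0, q1} → {q0, q1}
Read '1': {q0, q1} → {q0, q2, q3}
Read '0': {q0, q2, q3} → {q0, q1, q4}
Final set {q0, q1, q4} contains accepting state(s) {q4} → accepted.

Final answer: Yes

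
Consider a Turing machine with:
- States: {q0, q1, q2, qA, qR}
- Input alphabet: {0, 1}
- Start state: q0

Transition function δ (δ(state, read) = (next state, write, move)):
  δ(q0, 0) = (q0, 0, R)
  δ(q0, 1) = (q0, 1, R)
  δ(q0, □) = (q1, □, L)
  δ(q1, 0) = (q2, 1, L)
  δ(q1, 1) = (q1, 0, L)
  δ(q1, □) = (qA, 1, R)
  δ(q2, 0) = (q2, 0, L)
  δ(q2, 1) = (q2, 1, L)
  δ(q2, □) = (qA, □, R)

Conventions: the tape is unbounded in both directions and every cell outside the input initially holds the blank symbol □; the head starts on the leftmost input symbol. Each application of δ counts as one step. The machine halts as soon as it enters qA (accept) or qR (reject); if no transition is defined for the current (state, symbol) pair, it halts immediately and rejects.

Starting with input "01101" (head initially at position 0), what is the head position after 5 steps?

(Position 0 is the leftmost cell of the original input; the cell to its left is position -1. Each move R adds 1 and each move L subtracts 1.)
Step 0: [q0]01101 (head at position 0)
Step 1: δ(q0, 0) = (q0, 0, R)  ⊢  0[q0]1101 (head at position 1)
Step 2: δ(q0, 1) = (q0, 1, R)  ⊢  01[q0]101 (head at position 2)
Step 3: δ(q0, 1) = (q0, 1, R)  ⊢  011[q0]01 (head at position 3)
Step 4: δ(q0, 0) = (q0, 0, R)  ⊢  0110[q0]1 (head at position 4)
Step 5: δ(q0, 1) = (q0, 1, R)  ⊢  01101[q0]□ (head at position 5)
Head position after 5 steps: 5

Final answer: Position 5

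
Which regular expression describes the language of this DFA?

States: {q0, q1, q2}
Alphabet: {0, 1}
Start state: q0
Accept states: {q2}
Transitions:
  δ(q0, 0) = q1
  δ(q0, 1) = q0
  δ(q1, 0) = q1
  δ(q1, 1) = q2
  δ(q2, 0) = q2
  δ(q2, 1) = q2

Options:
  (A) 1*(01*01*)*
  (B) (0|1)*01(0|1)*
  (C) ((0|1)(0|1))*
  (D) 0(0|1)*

Testing sample strings against the DFA:
  '111' -> rejected
  '00' -> rejected
  '0110' -> accepted
  '0001' -> accepted
Checking each option for a counterexample:
  (A) 1*(01*01*)*: ε is rejected by the DFA but matches the regex → eliminated
  (B) (0|1)*01(0|1)*: agrees with the DFA on all strings of length ≤ 4
  (C) ((0|1)(0|1))*: ε is rejected by the DFA but matches the regex → eliminated
  (D) 0(0|1)*: '0' is rejected by the DFA but matches the regex → eliminated
Only (B) (0|1)*01(0|1)* is consistent with the DFA.

Final answer: (B) (0|1)*01(0|1)*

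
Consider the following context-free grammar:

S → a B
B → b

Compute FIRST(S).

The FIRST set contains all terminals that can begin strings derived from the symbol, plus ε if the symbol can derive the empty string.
S has the single production S → a B, whose right-hand side begins with the terminal a. So FIRST(S) = {a}.

Final answer: {a}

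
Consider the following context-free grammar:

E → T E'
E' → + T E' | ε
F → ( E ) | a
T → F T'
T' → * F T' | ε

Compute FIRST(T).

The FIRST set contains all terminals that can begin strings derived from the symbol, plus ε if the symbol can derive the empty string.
FIRST(F): F → ( E ) contributes '(' and F → a contributes 'a', so FIRST(F) = {(, a}. F is not nullable.
FIRST(T): T → F T' begins with F, and F is not nullable, so FIRST(T) = FIRST(F) = {(, a}.

Final answer: {(, a}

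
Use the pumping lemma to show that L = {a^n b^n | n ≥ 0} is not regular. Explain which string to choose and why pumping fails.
Language: L = {a^n b^n | n ≥ 0} (equal numbers of a's followed by b's)
Step 1: Assume for contradiction that L is regular, with pumping length p.
Step 2: Choose s = a^p b^p. Then s ∈ L (it has p a's followed by p b's) and |s| ≥ p.
Step 3: Consider any decomposition s = xyz with |xy| ≤ p and |y| > 0. Since |xy| ≤ p and the first p symbols of s are all a's, y = a^k for some k with 1 ≤ k ≤ p.
Step 4: Pumping up (i = 2): xy²z = a^(p+k) b^p, which has more a's than b's, so xy²z ∉ L.
This contradicts the pumping lemma, so L is not regular.

Final answer: Choose s = a^p b^p. Since |xy| ≤ p, y = a^k with k ≥ 1. Then xy²z = a^(p+k) b^p ∉ L.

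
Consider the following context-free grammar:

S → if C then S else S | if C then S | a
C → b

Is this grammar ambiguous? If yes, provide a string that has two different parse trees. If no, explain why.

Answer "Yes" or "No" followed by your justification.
The 'dangling else' can attach to either if. Two leftmost derivations of  if b then if b then a else a:
  (1) S ⇒ if C then S else S ⇒ if b then S else S ⇒ if b then if C then S else S ⇒ if b then if b then S else S ⇒ if b then if b then a else S ⇒ if b then if b then a else a   (else belongs to the outer if)
  (2) S ⇒ if C then S ⇒ if b then S ⇒ if b then if C then S else S ⇒ if b then if b then S else S ⇒ if b then if b then a else S ⇒ if b then if b then a else a   (else belongs to the inner if)
Two distinct parse trees for the same string, so the grammar is ambiguous.

Final answer: Yes - the string 'if b then if b then a else a' has two distinct leftmost derivations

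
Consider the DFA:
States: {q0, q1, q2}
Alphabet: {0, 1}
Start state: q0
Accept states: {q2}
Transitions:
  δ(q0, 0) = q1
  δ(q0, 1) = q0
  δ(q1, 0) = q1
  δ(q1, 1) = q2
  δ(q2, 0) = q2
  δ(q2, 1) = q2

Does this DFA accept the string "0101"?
Processing string "0101":
  q0 --0--> q1
  q1 --1--> q2
  q2 --0--> q2
  q2 --1--> q2
Final state: q2
Accept states: {q2}
q2 is an accept state, so the string is accepted.

Final answer: Yes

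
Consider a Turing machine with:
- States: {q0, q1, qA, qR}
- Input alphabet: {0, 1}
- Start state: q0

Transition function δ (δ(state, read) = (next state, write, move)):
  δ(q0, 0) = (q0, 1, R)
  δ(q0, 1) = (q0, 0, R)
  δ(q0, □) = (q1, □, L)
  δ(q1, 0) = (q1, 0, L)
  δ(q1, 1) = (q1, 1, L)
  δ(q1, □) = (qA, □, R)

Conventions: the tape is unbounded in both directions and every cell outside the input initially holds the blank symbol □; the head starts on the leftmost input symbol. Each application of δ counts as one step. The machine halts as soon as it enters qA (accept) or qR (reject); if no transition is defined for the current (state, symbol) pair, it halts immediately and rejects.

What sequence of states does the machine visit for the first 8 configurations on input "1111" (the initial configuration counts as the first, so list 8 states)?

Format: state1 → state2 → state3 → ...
Step 0: [q0]1111 (head at position 0)
Step 1: δ(q0, 1) = (q0, 0, R)  ⊢  0[q0]111 (head at position 1)
Step 2: δ(q0, 1) = (q0, 0, R)  ⊢  00[q0]11 (head at position 2)
Step 3: δ(q0, 1) = (q0, 0, R)  ⊢  000[q0]1 (head at position 3)
Step 4: δ(q0, 1) = (q0, 0, R)  ⊢  0000[q0]□ (head at position 4)
Step 5: δ(q0, □) = (q1, □, L)  ⊢  000[q1]0□ (head at position 3)
Step 6: δ(q1, 0) = (q1, 0, L)  ⊢  00[q1]00□ (head at position 2)
Step 7: δ(q1, 0) = (q1, 0, L)  ⊢  0[q1]000□ (head at position 1)
Reading off the states of these 8 configurations: q0 → q0 → q0 → q0 → q0 → q1 → q1 → q1

Final answer: q0 → q0 → q0 → q0 → q0 → q1 → q1 → q1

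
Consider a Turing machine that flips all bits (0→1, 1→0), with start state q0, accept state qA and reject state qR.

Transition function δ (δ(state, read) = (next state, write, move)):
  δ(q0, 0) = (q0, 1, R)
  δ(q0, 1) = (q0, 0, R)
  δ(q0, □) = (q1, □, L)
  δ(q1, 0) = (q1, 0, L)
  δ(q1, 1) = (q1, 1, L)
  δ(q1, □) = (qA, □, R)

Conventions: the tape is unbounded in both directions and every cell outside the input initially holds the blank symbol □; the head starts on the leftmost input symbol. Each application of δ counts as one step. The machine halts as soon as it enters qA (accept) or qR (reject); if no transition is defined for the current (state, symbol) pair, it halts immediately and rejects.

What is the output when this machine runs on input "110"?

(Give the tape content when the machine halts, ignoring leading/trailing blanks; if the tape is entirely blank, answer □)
Step 0: [q0]110 (head at position 0)
Step 1: δ(q0, 1) = (q0, 0, R)  ⊢  0[q0]10 (head at position 1)
Step 2: δ(q0, 1) = (q0, 0, R)  ⊢  00[q0]0 (head at position 2)
Step 3: δ(q0, 0) = (q0, 1, R)  ⊢  001[q0]□ (head at position 3)
Step 4: δ(q0, □) = (q1, □, L)  ⊢  00[q1]1□ (head at position 2)
Step 5: δ(q1, 1) = (q1, 1, L)  ⊢  0[q1]01□ (head at position 1)
Step 6: δ(q1, 0) = (q1, 0, L)  ⊢  [q1]001□ (head at position 0)
Step 7: δ(q1, 0) = (q1, 0, L)  ⊢  [q1]□001□ (head at position -1)
Step 8: δ(q1, □) = (qA, □, R)  ⊢  □[qA]001□ (head at position 0)
The machine is in qA, so it halts and accepts.
Tape content when halted (ignoring surrounding blanks): 001

Final answer: Output: 001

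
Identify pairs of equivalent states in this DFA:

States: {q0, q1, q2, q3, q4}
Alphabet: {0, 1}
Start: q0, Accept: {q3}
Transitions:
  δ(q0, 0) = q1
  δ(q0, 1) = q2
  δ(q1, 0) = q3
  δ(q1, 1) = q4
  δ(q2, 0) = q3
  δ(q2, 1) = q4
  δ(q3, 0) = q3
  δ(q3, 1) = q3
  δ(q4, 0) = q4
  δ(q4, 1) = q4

Using the table-filling algorithm:
Round 0 – mark pairs where exactly one state is accepting: (q0,q3), (q1,q3), (q2,q3), (q3,q4)
Round 1 – newly marked: (q0,q1) [on 0: q1 vs q3, already marked]; (q0,q2) [on 0: q1 vs q3, already marked]; (q1,q4) [on 0: q3 vs q4, already marked]; (q2,q4) [on 0: q3 vs q4, already marked]
Round 2 – newly marked: (q0,q4) [on 0: q1 vs q4, already marked]
No further pairs can be marked.
(q1, q2) unmarked: δ(q1,0)=q3, δ(q2,0)=q3; δ(q1,1)=q4, δ(q2,1)=q4 → equivalent
Equivalent pairs: (q1, q2)

Final answer: Equivalent pairs: (q1, q2)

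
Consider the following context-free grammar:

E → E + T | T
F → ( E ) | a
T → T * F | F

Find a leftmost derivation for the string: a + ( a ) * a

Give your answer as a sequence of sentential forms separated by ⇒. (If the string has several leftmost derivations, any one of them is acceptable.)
Start with E.
Step 1: the leftmost non-terminal is E; apply E → E + T:  E + T
Step 2: the leftmost non-terminal is E; apply E → T:  T + T
Step 3: the leftmost non-terminal is T; apply T → F:  F + T
Step 4: the leftmost non-terminal is F; apply F → a:  a + T
Step 5: the leftmost non-terminal is T; apply T → T * F:  a + T * F
Step 6: the leftmost non-terminal is T; apply T → F:  a + F * F
Step 7: the leftmost non-terminal is F; apply F → ( E ):  a + ( E ) * F
Step 8: the leftmost non-terminal is E; apply E → T:  a + ( T ) * F
Step 9: the leftmost non-terminal is T; apply T → F:  a + ( F ) * F
Step 10: the leftmost non-terminal is F; apply F → a:  a + ( a ) * F
Step 11: the leftmost non-terminal is F; apply F → a:  a + ( a ) * a

Final answer: E ⇒ E + T ⇒ T + T ⇒ F + T ⇒ a + T ⇒ a + T * F ⇒ a + F * F ⇒ a + ( E ) * F ⇒ a + ( T ) * F ⇒ a + ( F ) * F ⇒ a + ( a ) * F ⇒ a + ( a ) * a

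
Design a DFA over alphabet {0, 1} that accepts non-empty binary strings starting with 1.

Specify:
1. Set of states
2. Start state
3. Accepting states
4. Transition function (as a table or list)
One valid DFA (any DFA recognizing the same language is acceptable):
States: {q0, q1, q2}
Start: q0
Accepting: {q1}
Transitions (accepting states marked with *):
State | 0 | 1 | Accepting
-------------------------
q0    | q2 | q1 |  
q1    | q1 | q1 | *
q2    | q2 | q2 |  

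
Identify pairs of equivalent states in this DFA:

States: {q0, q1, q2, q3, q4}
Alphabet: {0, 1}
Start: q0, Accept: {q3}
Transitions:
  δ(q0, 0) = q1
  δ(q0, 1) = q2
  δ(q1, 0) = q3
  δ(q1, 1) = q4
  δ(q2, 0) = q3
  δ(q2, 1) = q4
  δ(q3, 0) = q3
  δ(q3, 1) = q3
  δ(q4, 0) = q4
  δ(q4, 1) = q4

Using the table-filling algorithm:
Round 0 – mark pairs where exactly one state is accepting: (q0,q3), (q1,q3), (q2,q3), (q3,q4)
Round 1 – newly marked: (q0,q1) [on 0: q1 vs q3, already marked]; (q0,q2) [on 0: q1 vs q3, already marked]; (q1,q4) [on 0: q3 vs q4, already marked]; (q2,q4) [on 0: q3 vs q4, already marked]
Round 2 – newly marked: (q0,q4) [on 0: q1 vs q4, already marked]
No further pairs can be marked.
(q1, q2) unmarked: δ(q1,0)=q3, δ(q2,0)=q3; δ(q1,1)=q4, δ(q2,1)=q4 → equivalent
Equivalent pairs: (q1, q2)

Final answer: Equivalent pairs: (q1, q2)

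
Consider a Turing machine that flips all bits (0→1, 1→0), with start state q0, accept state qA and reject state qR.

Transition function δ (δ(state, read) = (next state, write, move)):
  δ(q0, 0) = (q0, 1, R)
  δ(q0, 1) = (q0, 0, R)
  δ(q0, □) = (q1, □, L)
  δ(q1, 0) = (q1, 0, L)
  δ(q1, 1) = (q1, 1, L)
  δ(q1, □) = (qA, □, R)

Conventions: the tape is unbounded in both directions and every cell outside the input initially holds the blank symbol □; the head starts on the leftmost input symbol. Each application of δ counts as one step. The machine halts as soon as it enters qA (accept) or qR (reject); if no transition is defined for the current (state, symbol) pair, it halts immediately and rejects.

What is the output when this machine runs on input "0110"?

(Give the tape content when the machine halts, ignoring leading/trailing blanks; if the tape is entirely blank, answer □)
Step 0: [q0]0110 (head at position 0)
Step 1: δ(q0, 0) = (q0, 1, R)  ⊢  1[q0]110 (head at position 1)
Step 2: δ(q0, 1) = (q0, 0, R)  ⊢  10[q0]10 (head at position 2)
Step 3: δ(q0, 1) = (q0, 0, R)  ⊢  100[q0]0 (head at position 3)
Step 4: δ(q0, 0) = (q0, 1, R)  ⊢  1001[q0]□ (head at position 4)
Step 5: δ(q0, □) = (q1, □, L)  ⊢  100[q1]1□ (head at position 3)
Step 6: δ(q1, 1) = (q1, 1, L)  ⊢  10[q1]01□ (head at position 2)
Step 7: δ(q1, 0) = (q1, 0, L)  ⊢  1[q1]001□ (head at position 1)
Step 8: δ(q1, 0) = (q1, 0, L)  ⊢  [q1]1001□ (head at position 0)
Step 9: δ(q1, 1) = (q1, 1, L)  ⊢  [q1]□1001□ (head at position -1)
Step 10: δ(q1, □) = (qA, □, R)  ⊢  □[qA]1001□ (head at position 0)
The machine is in qA, so it halts and accepts.
Tape content when halted (ignoring surrounding blanks): 1001

Final answer: Output: 1001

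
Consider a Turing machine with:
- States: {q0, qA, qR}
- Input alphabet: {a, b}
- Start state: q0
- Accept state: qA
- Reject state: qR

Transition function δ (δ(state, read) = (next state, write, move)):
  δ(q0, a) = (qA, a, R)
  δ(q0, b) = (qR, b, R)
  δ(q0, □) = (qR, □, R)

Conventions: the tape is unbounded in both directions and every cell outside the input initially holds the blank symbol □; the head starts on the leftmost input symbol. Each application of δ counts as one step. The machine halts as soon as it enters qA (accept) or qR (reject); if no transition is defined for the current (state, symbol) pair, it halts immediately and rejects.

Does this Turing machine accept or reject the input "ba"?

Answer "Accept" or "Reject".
Step 0: [q0]ba (head at position 0)
Step 1: δ(q0, b) = (qR, b, R)  ⊢  b[qR]a (head at position 1)
The machine is in qR, so it halts and rejects.

Final answer: Reject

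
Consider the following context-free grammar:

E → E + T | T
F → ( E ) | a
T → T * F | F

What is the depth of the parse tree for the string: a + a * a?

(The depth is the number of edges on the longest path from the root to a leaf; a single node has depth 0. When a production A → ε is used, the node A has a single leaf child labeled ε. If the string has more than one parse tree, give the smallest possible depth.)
The grammar is unambiguous; the parse tree of a + a * a is:
E → E + T at the root (depth 0).
  Left E (depth 1) → T (2) → F (3) → a (4).
  Right T (depth 1) → T * F; that T (2) → F (3) → a (4); F (2) → a (3).
The longest root-to-leaf paths have 4 edges.
Depth = 4.

Final answer: 4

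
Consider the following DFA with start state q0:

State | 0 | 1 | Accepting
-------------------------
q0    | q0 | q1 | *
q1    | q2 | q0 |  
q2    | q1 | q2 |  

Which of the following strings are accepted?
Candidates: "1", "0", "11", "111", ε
"1": q0 → q1; q1 is not accepting → rejected
"0": q0 → q0; q0 is accepting → accepted
"11": q0 → q1 → q0; q0 is accepting → accepted
"111": q0 → q1 → q0 → q1; q1 is not accepting → rejected
ε: q0; q0 is accepting → accepted

Final answer: "0", "11", ε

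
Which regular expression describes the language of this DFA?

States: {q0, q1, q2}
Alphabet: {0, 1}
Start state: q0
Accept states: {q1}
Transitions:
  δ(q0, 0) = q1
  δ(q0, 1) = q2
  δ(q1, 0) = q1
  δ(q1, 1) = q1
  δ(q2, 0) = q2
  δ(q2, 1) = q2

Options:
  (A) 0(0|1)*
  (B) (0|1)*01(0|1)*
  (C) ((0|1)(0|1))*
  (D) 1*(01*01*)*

Testing sample strings against the DFA:
  '01' -> accepted
  '10' -> rejected
  '0000' -> accepted
  '00101' -> accepted
Checking each option for a counterexample:
  (A) 0(0|1)*: agrees with the DFA on all strings of length ≤ 4
  (B) (0|1)*01(0|1)*: '0' is accepted by the DFA but does not match the regex → eliminated
  (C) ((0|1)(0|1))*: ε is rejected by the DFA but matches the regex → eliminated
  (D) 1*(01*01*)*: ε is rejected by the DFA but matches the regex → eliminated
Only (A) 0(0|1)* is consistent with the DFA.

Final answer: (A) 0(0|1)*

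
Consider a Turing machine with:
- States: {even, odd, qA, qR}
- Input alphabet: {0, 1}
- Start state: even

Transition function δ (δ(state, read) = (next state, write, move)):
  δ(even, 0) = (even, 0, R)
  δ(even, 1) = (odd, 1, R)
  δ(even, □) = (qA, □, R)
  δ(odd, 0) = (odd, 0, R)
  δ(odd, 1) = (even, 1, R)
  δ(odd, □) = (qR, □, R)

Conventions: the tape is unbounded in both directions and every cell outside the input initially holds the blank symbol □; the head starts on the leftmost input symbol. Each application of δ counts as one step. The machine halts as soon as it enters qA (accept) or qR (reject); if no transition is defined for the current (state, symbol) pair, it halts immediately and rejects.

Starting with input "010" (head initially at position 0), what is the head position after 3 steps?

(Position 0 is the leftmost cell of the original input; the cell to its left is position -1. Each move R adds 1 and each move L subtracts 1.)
Step 0: [even]010 (head at position 0)
Step 1: δ(even, 0) = (even, 0, R)  ⊢  0[even]10 (head at position 1)
Step 2: δ(even, 1) = (odd, 1, R)  ⊢  01[odd]0 (head at position 2)
Step 3: δ(odd, 0) = (odd, 0, R)  ⊢  010[odd]□ (head at position 3)
Head position after 3 steps: 3

Final answer: Position 3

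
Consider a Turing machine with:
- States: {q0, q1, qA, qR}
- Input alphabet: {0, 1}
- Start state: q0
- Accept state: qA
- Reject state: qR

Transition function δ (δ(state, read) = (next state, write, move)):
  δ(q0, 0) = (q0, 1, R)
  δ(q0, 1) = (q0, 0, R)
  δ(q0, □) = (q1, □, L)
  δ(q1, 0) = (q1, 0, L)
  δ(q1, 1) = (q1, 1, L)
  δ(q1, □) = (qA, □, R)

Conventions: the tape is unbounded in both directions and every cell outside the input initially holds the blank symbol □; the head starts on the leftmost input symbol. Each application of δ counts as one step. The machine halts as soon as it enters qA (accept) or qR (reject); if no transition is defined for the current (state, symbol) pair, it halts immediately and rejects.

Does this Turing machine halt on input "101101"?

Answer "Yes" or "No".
Step 0: [q0]101101 (head at position 0)
Step 1: δ(q0, 1) = (q0, 0, R)  ⊢  0[q0]01101 (head at position 1)
Step 2: δ(q0, 0) = (q0, 1, R)  ⊢  01[q0]1101 (head at position 2)
Step 3: δ(q0, 1) = (q0, 0, R)  ⊢  010[q0]101 (head at position 3)
Step 4: δ(q0, 1) = (q0, 0, R)  ⊢  0100[q0]01 (head at position 4)
Step 5: δ(q0, 0) = (q0, 1, R)  ⊢  01001[q0]1 (head at position 5)
Step 6: δ(q0, 1) = (q0, 0, R)  ⊢  010010[q0]□ (head at position 6)
Step 7: δ(q0, □) = (q1, □, L)  ⊢  01001[q1]0□ (head at position 5)
Step 8: δ(q1, 0) = (q1, 0, L)  ⊢  0100[q1]10□ (head at position 4)
Step 9: δ(q1, 1) = (q1, 1, L)  ⊢  010[q1]010□ (head at position 3)
Step 10: δ(q1, 0) = (q1, 0, L)  ⊢  01[q1]0010□ (head at position 2)
Step 11: δ(q1, 0) = (q1, 0, L)  ⊢  0[q1]10010□ (head at position 1)
Step 12: δ(q1, 1) = (q1, 1, L)  ⊢  [q1]010010□ (head at position 0)
Step 13: δ(q1, 0) = (q1, 0, L)  ⊢  [q1]□010010□ (head at position -1)
Step 14: δ(q1, □) = (qA, □, R)  ⊢  □[qA]010010□ (head at position 0)
The machine is in qA, so it halts and accepts.
It halts after 14 steps.

Final answer: Yes - halts after 14 steps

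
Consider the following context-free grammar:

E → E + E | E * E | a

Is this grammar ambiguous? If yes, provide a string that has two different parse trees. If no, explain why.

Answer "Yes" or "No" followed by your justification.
Two different leftmost derivations of a + a * a:
  (1) E ⇒ E + E ⇒ a + E ⇒ a + E * E ⇒ a + a * E ⇒ a + a * a   (tree groups a + (a * a))
  (2) E ⇒ E * E ⇒ E + E * E ⇒ a + E * E ⇒ a + a * E ⇒ a + a * a   (tree groups (a + a) * a)
Two distinct leftmost derivations = two distinct parse trees, so the grammar is ambiguous.

Final answer: Yes - the string 'a + a * a' has two distinct leftmost derivations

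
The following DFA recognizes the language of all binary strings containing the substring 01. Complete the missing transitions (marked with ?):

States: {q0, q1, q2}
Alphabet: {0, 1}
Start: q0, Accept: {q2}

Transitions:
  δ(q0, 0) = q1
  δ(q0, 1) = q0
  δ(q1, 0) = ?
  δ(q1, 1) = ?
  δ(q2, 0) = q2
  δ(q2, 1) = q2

What each state remembers (consistent with the given transitions and accept states):
  q0: 01 not seen yet and the last symbol was not 0
  q1: 01 not seen yet and the last symbol was 0
  q2: the substring 01 has already been seen
Filling in the missing entries:
  δ(q1, 0): in q1 (01 not seen yet and the last symbol was 0), after reading 0 we have: 01 not seen yet and the last symbol was 0 → q1
  δ(q1, 1): in q1 (01 not seen yet and the last symbol was 0), after reading 1 we have: the substring 01 has already been seen → q2

Final answer: δ(q1, 0) = q1; δ(q1, 1) = q2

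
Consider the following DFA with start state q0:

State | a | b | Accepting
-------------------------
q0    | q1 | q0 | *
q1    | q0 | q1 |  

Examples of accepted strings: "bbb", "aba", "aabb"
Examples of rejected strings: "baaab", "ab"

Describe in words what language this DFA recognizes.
strings over {a,b} with an even number of a's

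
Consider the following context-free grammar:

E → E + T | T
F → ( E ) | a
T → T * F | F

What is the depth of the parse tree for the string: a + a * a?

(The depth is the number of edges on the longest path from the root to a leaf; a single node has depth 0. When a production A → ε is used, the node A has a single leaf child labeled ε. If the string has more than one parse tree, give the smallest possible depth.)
The grammar is unambiguous; the parse tree of a + a * a is:
E → E + T at the root (depth 0).
  Left E (depth 1) → T (2) → F (3) → a (4).
  Right T (depth 1) → T * F; that T (2) → F (3) → a (4); F (2) → a (3).
The longest root-to-leaf paths have 4 edges.
Depth = 4.

Final answer: 4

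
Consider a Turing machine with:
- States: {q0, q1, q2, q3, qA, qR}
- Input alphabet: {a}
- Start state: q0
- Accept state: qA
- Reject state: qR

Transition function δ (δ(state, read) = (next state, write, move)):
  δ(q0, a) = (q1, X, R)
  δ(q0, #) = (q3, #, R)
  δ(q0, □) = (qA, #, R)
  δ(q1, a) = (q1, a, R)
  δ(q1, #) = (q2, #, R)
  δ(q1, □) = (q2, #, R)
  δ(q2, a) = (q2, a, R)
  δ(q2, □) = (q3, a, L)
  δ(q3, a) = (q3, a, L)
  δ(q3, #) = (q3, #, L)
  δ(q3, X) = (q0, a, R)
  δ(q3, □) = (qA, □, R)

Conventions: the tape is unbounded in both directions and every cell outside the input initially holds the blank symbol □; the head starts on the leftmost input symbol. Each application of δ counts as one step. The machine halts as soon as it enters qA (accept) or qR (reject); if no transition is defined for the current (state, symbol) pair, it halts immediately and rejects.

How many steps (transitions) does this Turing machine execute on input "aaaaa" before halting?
Trace (configuration after each step, as tape_left[state]tape_right with head position):
Step 0: [q0]aaaaa (head at position 0)
Step 1: X[q1]aaaa (head 1)
Step 2: Xa[q1]aaa (head 2)
Step 3: Xaa[q1]aa (head 3)
Step 4: Xaaa[q1]a (head 4)
Step 5: Xaaaa[q1]□ (head 5)
Step 6: Xaaaa#[q2]□ (head 6)
Step 7: Xaaaa[q3]#a (head 5)
Step 8: Xaaa[q3]a#a (head 4)
Step 9: Xaa[q3]aa#a (head 3)
Step 10: Xa[q3]aaa#a (head 2)
Step 11: X[q3]aaaa#a (head 1)
Step 12: [q3]Xaaaa#a (head 0)
Step 13: a[q0]aaaa#a (head 1)
Step 14: aX[q1]aaa#a (head 2)
Step 15: aXa[q1]aa#a (head 3)
Step 16: aXaa[q1]a#a (head 4)
Step 17: aXaaa[q1]#a (head 5)
Step 18: aXaaa#[q2]a (head 6)
Step 19: aXaaa#a[q2]□ (head 7)
Step 20: aXaaa#[q3]aa (head 6)
Step 21: aXaaa[q3]#aa (head 5)
Step 22: aXaa[q3]a#aa (head 4)
Step 23: aXa[q3]aa#aa (head 3)
Step 24: aX[q3]aaa#aa (head 2)
Step 25: a[q3]Xaaa#aa (head 1)
Step 26: aa[q0]aaa#aa (head 2)
Step 27: aaX[q1]aa#aa (head 3)
Step 28: aaXa[q1]a#aa (head 4)
Step 29: aaXaa[q1]#aa (head 5)
Step 30: aaXaa#[q2]aa (head 6)
Step 31: aaXaa#a[q2]a (head 7)
Step 32: aaXaa#aa[q2]□ (head 8)
Step 33: aaXaa#a[q3]aa (head 7)
Step 34: aaXaa#[q3]aaa (head 6)
Step 35: aaXaa[q3]#aaa (head 5)
Step 36: aaXa[q3]a#aaa (head 4)
Step 37: aaX[q3]aa#aaa (head 3)
Step 38: aa[q3]Xaa#aaa (head 2)
Step 39: aaa[q0]aa#aaa (head 3)
Step 40: aaaX[q1]a#aaa (head 4)
Step 41: aaaXa[q1]#aaa (head 5)
Step 42: aaaXa#[q2]aaa (head 6)
Step 43: aaaXa#a[q2]aa (head 7)
Step 44: aaaXa#aa[q2]a (head 8)
Step 45: aaaXa#aaa[q2]□ (head 9)
Step 46: aaaXa#aa[q3]aa (head 8)
Step 47: aaaXa#a[q3]aaa (head 7)
Step 48: aaaXa#[q3]aaaa (head 6)
Step 49: aaaXa[q3]#aaaa (head 5)
Step 50: aaaX[q3]a#aaaa (head 4)
Step 51: aaa[q3]Xa#aaaa (head 3)
Step 52: aaaa[q0]a#aaaa (head 4)
Step 53: aaaaX[q1]#aaaa (head 5)
Step 54: aaaaX#[q2]aaaa (head 6)
Step 55: aaaaX#a[q2]aaa (head 7)
Step 56: aaaaX#aa[q2]aa (head 8)
Step 57: aaaaX#aaa[q2]a (head 9)
Step 58: aaaaX#aaaa[q2]□ (head 10)
Step 59: aaaaX#aaa[q3]aa (head 9)
Step 60: aaaaX#aa[q3]aaa (head 8)
Step 61: aaaaX#a[q3]aaaa (head 7)
Step 62: aaaaX#[q3]aaaaa (head 6)
Step 63: aaaaX[q3]#aaaaa (head 5)
Step 64: aaaa[q3]X#aaaaa (head 4)
Step 65: aaaaa[q0]#aaaaa (head 5)
Step 66: aaaaa#[q3]aaaaa (head 6)
Step 67: aaaaa[q3]#aaaaa (head 5)
Step 68: aaaa[q3]a#aaaaa (head 4)
Step 69: aaa[q3]aa#aaaaa (head 3)
Step 70: aa[q3]aaa#aaaaa (head 2)
Step 71: a[q3]aaaa#aaaaa (head 1)
Step 72: [q3]aaaaa#aaaaa (head 0)
Step 73: [q3]□aaaaa#aaaaa (head -1)
Step 74: □[qA]aaaaa#aaaaa (head 0)
The machine is in qA, so it halts and accepts.
Number of transitions executed: 74.

Final answer: 74 steps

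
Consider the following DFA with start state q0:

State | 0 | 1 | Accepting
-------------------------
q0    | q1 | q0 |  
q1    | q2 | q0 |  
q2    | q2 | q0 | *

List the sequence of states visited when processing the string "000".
q0 → q1 → q2 → q2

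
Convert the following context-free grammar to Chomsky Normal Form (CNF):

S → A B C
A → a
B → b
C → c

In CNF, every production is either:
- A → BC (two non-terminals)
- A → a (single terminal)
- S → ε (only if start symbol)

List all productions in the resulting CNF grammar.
The grammar has no ε-productions or unit productions to eliminate.
A → a is already in CNF (single terminal) – keep it.
B → b is already in CNF (single terminal) – keep it.
C → c is already in CNF (single terminal) – keep it.
S → A B C has 3 symbols on the right: break it into binary productions S → A X0, X0 → B C.
Resulting CNF grammar (5 productions): A → a; B → b; C → c; S → A X0; X0 → B C

Final answer: A → a; B → b; C → c; S → A X0; X0 → B C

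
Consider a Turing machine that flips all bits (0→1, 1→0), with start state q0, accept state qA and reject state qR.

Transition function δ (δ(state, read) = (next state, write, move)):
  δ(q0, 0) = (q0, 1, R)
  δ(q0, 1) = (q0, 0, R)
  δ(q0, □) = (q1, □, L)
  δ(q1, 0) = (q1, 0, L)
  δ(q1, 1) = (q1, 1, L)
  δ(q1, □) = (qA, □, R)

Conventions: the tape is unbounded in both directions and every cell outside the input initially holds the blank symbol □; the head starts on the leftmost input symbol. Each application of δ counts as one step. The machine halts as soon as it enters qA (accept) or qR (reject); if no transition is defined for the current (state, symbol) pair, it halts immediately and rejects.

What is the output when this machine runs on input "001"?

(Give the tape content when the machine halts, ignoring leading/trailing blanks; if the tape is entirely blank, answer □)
Step 0: [q0]001 (head at position 0)
Step 1: δ(q0, 0) = (q0, 1, R)  ⊢  1[q0]01 (head at position 1)
Step 2: δ(q0, 0) = (q0, 1, R)  ⊢  11[q0]1 (head at position 2)
Step 3: δ(q0, 1) = (q0, 0, R)  ⊢  110[q0]□ (head at position 3)
Step 4: δ(q0, □) = (q1, □, L)  ⊢  11[q1]0□ (head at position 2)
Step 5: δ(q1, 0) = (q1, 0, L)  ⊢  1[q1]10□ (head at position 1)
Step 6: δ(q1, 1) = (q1, 1, L)  ⊢  [q1]110□ (head at position 0)
Step 7: δ(q1, 1) = (q1, 1, L)  ⊢  [q1]□110□ (head at position -1)
Step 8: δ(q1, □) = (qA, □, R)  ⊢  □[qA]110□ (head at position 0)
The machine is in qA, so it halts and accepts.
Tape content when halted (ignoring surrounding blanks): 110

Final answer: Output: 110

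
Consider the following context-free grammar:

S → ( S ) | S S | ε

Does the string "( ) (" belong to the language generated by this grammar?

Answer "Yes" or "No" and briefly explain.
Each production adds parentheses only in matched pairs (S → ( S )) or none at all, so every derived string has equally many '(' and ')'. The string ( ) ( has two '(' and one ')', so it cannot be derived.

Final answer: No - no valid derivation exists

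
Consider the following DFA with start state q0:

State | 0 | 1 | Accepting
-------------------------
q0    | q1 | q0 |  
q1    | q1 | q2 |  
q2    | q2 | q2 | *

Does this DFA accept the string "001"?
Start in q0.
Read '0': q0 → q1
Read '0': q1 → q1
Read '1': q1 → q2
Final state q2 is accepting, so the string is accepted.

Final answer: Yes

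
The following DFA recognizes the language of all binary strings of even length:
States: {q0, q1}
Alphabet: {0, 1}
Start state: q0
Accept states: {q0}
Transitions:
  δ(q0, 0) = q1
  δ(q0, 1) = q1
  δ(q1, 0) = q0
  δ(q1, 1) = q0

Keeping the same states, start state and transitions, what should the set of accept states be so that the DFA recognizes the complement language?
The DFA is complete (every state has a transition on every symbol), so the complement
is recognized by the same DFA with accepting and non-accepting states swapped.
Original accept states: {q0}
Complement accept states = All states - Original accept states
= {q0, q1} - {q0}
= {q1}
Complement language: strings of ODD length

Final answer: {q1}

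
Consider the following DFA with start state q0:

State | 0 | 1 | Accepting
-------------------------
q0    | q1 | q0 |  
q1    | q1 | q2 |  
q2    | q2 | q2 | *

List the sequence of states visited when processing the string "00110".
q0 → q1 → q1 → q2 → q2 → q2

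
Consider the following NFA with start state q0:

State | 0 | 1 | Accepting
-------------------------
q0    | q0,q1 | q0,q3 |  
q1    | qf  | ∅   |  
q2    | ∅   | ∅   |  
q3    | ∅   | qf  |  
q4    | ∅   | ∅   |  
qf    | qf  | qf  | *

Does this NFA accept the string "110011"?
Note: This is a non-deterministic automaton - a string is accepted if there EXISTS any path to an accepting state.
Track the set of states the NFA could be in: start {q0}
Read '1': {q0} → {q0, q3}
Read '1': {q0, q3} → {q0, q3, qf}
Read '0': {q0, q3, qf} → {q0, q1, qf}
Read '0': {q0, q1, qf} → {q0, q1, qf}
Read '1': {q0, q1, qf} → {q0, q3, qf}
Read '1': {q0, q3, qf} → {q0, q3, qf}
Final set {q0, q3, qf} contains accepting state(s) {qf} → accepted.

Final answer: Yes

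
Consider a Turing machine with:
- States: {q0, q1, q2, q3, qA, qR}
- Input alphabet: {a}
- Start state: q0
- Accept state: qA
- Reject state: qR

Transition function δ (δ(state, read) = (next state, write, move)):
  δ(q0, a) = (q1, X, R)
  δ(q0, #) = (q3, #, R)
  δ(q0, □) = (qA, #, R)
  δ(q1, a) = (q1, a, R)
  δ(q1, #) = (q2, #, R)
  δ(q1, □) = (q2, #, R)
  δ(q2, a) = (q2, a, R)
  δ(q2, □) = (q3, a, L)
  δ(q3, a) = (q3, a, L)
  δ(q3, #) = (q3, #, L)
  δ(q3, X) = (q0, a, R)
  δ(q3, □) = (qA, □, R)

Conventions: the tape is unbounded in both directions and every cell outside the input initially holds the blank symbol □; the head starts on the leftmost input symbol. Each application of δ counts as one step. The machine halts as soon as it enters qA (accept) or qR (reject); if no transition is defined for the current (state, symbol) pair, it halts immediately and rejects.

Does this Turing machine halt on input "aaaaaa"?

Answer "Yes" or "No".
Trace (configuration after each step, as tape_left[state]tape_right with head position):
Step 0: [q0]aaaaaa (head at position 0)
Step 1: X[q1]aaaaa (head 1)
Step 2: Xa[q1]aaaa (head 2)
Step 3: Xaa[q1]aaa (head 3)
Step 4: Xaaa[q1]aa (head 4)
Step 5: Xaaaa[q1]a (head 5)
Step 6: Xaaaaa[q1]□ (head 6)
Step 7: Xaaaaa#[q2]□ (head 7)
Step 8: Xaaaaa[q3]#a (head 6)
Step 9: Xaaaa[q3]a#a (head 5)
Step 10: Xaaa[q3]aa#a (head 4)
Step 11: Xaa[q3]aaa#a (head 3)
Step 12: Xa[q3]aaaa#a (head 2)
Step 13: X[q3]aaaaa#a (head 1)
Step 14: [q3]Xaaaaa#a (head 0)
Step 15: a[q0]aaaaa#a (head 1)
Step 16: aX[q1]aaaa#a (head 2)
Step 17: aXa[q1]aaa#a (head 3)
Step 18: aXaa[q1]aa#a (head 4)
Step 19: aXaaa[q1]a#a (head 5)
Step 20: aXaaaa[q1]#a (head 6)
Step 21: aXaaaa#[q2]a (head 7)
Step 22: aXaaaa#a[q2]□ (head 8)
Step 23: aXaaaa#[q3]aa (head 7)
Step 24: aXaaaa[q3]#aa (head 6)
Step 25: aXaaa[q3]a#aa (head 5)
Step 26: aXaa[q3]aa#aa (head 4)
Step 27: aXa[q3]aaa#aa (head 3)
Step 28: aX[q3]aaaa#aa (head 2)
Step 29: a[q3]Xaaaa#aa (head 1)
Step 30: aa[q0]aaaa#aa (head 2)
Step 31: aaX[q1]aaa#aa (head 3)
Step 32: aaXa[q1]aa#aa (head 4)
Step 33: aaXaa[q1]a#aa (head 5)
Step 34: aaXaaa[q1]#aa (head 6)
Step 35: aaXaaa#[q2]aa (head 7)
Step 36: aaXaaa#a[q2]a (head 8)
Step 37: aaXaaa#aa[q2]□ (head 9)
Step 38: aaXaaa#a[q3]aa (head 8)
Step 39: aaXaaa#[q3]aaa (head 7)
Step 40: aaXaaa[q3]#aaa (head 6)
Step 41: aaXaa[q3]a#aaa (head 5)
Step 42: aaXa[q3]aa#aaa (head 4)
Step 43: aaX[q3]aaa#aaa (head 3)
Step 44: aa[q3]Xaaa#aaa (head 2)
Step 45: aaa[q0]aaa#aaa (head 3)
Step 46: aaaX[q1]aa#aaa (head 4)
Step 47: aaaXa[q1]a#aaa (head 5)
Step 48: aaaXaa[q1]#aaa (head 6)
Step 49: aaaXaa#[q2]aaa (head 7)
Step 50: aaaXaa#a[q2]aa (head 8)
Step 51: aaaXaa#aa[q2]a (head 9)
Step 52: aaaXaa#aaa[q2]□ (head 10)
Step 53: aaaXaa#aa[q3]aa (head 9)
Step 54: aaaXaa#a[q3]aaa (head 8)
Step 55: aaaXaa#[q3]aaaa (head 7)
Step 56: aaaXaa[q3]#aaaa (head 6)
Step 57: aaaXa[q3]a#aaaa (head 5)
Step 58: aaaX[q3]aa#aaaa (head 4)
Step 59: aaa[q3]Xaa#aaaa (head 3)
Step 60: aaaa[q0]aa#aaaa (head 4)
Step 61: aaaaX[q1]a#aaaa (head 5)
Step 62: aaaaXa[q1]#aaaa (head 6)
Step 63: aaaaXa#[q2]aaaa (head 7)
Step 64: aaaaXa#a[q2]aaa (head 8)
Step 65: aaaaXa#aa[q2]aa (head 9)
Step 66: aaaaXa#aaa[q2]a (head 10)
Step 67: aaaaXa#aaaa[q2]□ (head 11)
Step 68: aaaaXa#aaa[q3]aa (head 10)
Step 69: aaaaXa#aa[q3]aaa (head 9)
Step 70: aaaaXa#a[q3]aaaa (head 8)
Step 71: aaaaXa#[q3]aaaaa (head 7)
Step 72: aaaaXa[q3]#aaaaa (head 6)
Step 73: aaaaX[q3]a#aaaaa (head 5)
Step 74: aaaa[q3]Xa#aaaaa (head 4)
Step 75: aaaaa[q0]a#aaaaa (head 5)
Step 76: aaaaaX[q1]#aaaaa (head 6)
Step 77: aaaaaX#[q2]aaaaa (head 7)
Step 78: aaaaaX#a[q2]aaaa (head 8)
Step 79: aaaaaX#aa[q2]aaa (head 9)
Step 80: aaaaaX#aaa[q2]aa (head 10)
Step 81: aaaaaX#aaaa[q2]a (head 11)
Step 82: aaaaaX#aaaaa[q2]□ (head 12)
Step 83: aaaaaX#aaaa[q3]aa (head 11)
Step 84: aaaaaX#aaa[q3]aaa (head 10)
Step 85: aaaaaX#aa[q3]aaaa (head 9)
Step 86: aaaaaX#a[q3]aaaaa (head 8)
Step 87: aaaaaX#[q3]aaaaaa (head 7)
Step 88: aaaaaX[q3]#aaaaaa (head 6)
Step 89: aaaaa[q3]X#aaaaaa (head 5)
Step 90: aaaaaa[q0]#aaaaaa (head 6)
Step 91: aaaaaa#[q3]aaaaaa (head 7)
Step 92: aaaaaa[q3]#aaaaaa (head 6)
Step 93: aaaaa[q3]a#aaaaaa (head 5)
Step 94: aaaa[q3]aa#aaaaaa (head 4)
Step 95: aaa[q3]aaa#aaaaaa (head 3)
Step 96: aa[q3]aaaa#aaaaaa (head 2)
Step 97: a[q3]aaaaa#aaaaaa (head 1)
Step 98: [q3]aaaaaa#aaaaaa (head 0)
Step 99: [q3]□aaaaaa#aaaaaa (head -1)
Step 100: □[qA]aaaaaa#aaaaaa (head 0)
The machine is in qA, so it halts and accepts.
It halts after 100 steps.

Final answer: Yes - halts after 100 steps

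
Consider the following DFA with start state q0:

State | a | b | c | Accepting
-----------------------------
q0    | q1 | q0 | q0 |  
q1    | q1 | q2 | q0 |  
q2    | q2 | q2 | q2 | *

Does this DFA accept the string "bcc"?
Start in q0.
Read 'b': q0 → q0
Read 'c': q0 → q0
Read 'c': q0 → q0
Final state q0 is not accepting, so the string is rejected.

Final answer: No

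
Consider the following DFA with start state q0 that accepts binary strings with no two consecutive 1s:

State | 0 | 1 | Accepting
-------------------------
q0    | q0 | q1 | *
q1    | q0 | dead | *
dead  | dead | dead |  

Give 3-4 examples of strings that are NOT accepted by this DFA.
Any strings that end in a non-accepting state work; for example:
"111": q0 → q1 → dead → dead; dead is not accepting → rejected
"0011": q0 → q0 → q0 → q1 → dead; dead is not accepting → rejected
"0111": q0 → q0 → q1 → dead → dead; dead is not accepting → rejected
"1011": q0 → q1 → q0 → q1 → dead; dead is not accepting → rejected

Final answer: "111", "0011", "0111", "1011"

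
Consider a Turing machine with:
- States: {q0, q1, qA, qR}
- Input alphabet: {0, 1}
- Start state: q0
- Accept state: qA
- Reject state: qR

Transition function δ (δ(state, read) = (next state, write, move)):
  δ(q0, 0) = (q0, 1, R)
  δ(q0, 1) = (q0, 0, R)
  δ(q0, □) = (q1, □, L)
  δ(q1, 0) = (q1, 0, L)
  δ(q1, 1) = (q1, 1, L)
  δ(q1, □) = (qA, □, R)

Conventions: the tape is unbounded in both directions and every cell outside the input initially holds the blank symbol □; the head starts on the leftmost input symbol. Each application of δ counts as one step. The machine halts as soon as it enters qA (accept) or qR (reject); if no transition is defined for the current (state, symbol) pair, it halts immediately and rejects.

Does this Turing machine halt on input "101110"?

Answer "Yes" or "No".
Step 0: [q0]101110 (head at position 0)
Step 1: δ(q0, 1) = (q0, 0, R)  ⊢  0[q0]01110 (head at position 1)
Step 2: δ(q0, 0) = (q0, 1, R)  ⊢  01[q0]1110 (head at position 2)
Step 3: δ(q0, 1) = (q0, 0, R)  ⊢  010[q0]110 (head at position 3)
Step 4: δ(q0, 1) = (q0, 0, R)  ⊢  0100[q0]10 (head at position 4)
Step 5: δ(q0, 1) = (q0, 0, R)  ⊢  01000[q0]0 (head at position 5)
Step 6: δ(q0, 0) = (q0, 1, R)  ⊢  010001[q0]□ (head at position 6)
Step 7: δ(q0, □) = (q1, □, L)  ⊢  01000[q1]1□ (head at position 5)
Step 8: δ(q1, 1) = (q1, 1, L)  ⊢  0100[q1]01□ (head at position 4)
Step 9: δ(q1, 0) = (q1, 0, L)  ⊢  010[q1]001□ (head at position 3)
Step 10: δ(q1, 0) = (q1, 0, L)  ⊢  01[q1]0001□ (head at position 2)
Step 11: δ(q1, 0) = (q1, 0, L)  ⊢  0[q1]10001□ (head at position 1)
Step 12: δ(q1, 1) = (q1, 1, L)  ⊢  [q1]010001□ (head at position 0)
Step 13: δ(q1, 0) = (q1, 0, L)  ⊢  [q1]□010001□ (head at position -1)
Step 14: δ(q1, □) = (qA, □, R)  ⊢  □[qA]010001□ (head at position 0)
The machine is in qA, so it halts and accepts.
It halts after 14 steps.

Final answer: Yes - halts after 14 steps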